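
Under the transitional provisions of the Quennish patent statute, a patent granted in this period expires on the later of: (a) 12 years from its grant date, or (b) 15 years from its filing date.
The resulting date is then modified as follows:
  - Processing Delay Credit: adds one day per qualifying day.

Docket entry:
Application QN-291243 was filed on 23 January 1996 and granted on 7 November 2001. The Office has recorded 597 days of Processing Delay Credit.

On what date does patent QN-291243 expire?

(a) grant + 12 years → 7 November 2013.
(b) filing + 15 years → 23 January 2011.
Later of the two: 7 November 2013.
Processing Delay Credit: +597 days → 27 June 2015.

June 27, 2015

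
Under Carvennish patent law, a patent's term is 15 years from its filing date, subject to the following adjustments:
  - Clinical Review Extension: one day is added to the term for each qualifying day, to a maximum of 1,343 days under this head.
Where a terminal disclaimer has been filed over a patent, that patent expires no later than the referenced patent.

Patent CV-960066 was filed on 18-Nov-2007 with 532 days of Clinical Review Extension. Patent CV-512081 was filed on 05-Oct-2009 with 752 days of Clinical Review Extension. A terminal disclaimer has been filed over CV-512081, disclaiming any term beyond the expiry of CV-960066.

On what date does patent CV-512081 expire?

2024-05-03

Natural term of CV-512081:
  Base: filing + 15 years → 5 October 2024.
  Clinical Review Extension: 752 days (within the 1343-day cap) → +752 days → 27 October 2026.
Expiry of referenced patent CV-960066:
  Base: filing + 15 years → 18 November 2022.
  Clinical Review Extension: 532 days (within the 1343-day cap) → +532 days → 3 May 2024.
Terminal disclaimer: CV-512081 expires on the earlier of 27 October 2026 and 3 May 2024.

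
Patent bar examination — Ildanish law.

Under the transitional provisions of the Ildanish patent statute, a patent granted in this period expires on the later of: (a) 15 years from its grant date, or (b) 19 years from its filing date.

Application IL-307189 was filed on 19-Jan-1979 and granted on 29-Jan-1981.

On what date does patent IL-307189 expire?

(a) grant + 15 years → 29 January 1996.
(b) filing + 19 years → 19 January 1998.
Later of the two: 19 January 1998.

January 19, 1998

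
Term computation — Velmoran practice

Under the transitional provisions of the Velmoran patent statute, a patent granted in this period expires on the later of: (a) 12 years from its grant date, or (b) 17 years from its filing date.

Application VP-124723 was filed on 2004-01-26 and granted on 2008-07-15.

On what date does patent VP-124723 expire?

(a) grant + 12 years → 15 July 2020.
(b) filing + 17 years → 26 January 2021.
Later of the two: 26 January 2021.

January 26, 2021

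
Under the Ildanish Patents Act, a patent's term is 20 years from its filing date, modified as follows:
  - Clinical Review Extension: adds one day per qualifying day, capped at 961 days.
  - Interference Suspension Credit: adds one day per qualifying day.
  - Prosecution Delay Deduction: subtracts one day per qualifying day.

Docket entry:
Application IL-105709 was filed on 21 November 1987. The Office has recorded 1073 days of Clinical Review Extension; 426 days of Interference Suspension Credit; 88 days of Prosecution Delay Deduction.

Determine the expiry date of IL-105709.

June 12, 2011

Base term: filing date + 20 years → 21 November 2007.
Clinical Review Extension: 1073 days claimed exceeds the 961-day cap, so +961 days → 9 July 2010.
Interference Suspension Credit: +426 days → 8 September 2011.
Prosecution Delay Deduction: −88 days → 12 June 2011.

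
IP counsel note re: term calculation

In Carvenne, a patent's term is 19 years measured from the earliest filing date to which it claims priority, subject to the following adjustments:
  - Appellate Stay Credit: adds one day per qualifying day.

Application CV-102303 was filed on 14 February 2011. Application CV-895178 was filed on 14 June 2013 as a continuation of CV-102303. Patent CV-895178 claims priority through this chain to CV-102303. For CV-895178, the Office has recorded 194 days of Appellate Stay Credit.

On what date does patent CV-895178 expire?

August 27, 2030

Earliest priority filing: 14 February 2011.
Base term: 14 February 2011 + 19 years → 14 February 2030.
Appellate Stay Credit: +194 days → 27 August 2030.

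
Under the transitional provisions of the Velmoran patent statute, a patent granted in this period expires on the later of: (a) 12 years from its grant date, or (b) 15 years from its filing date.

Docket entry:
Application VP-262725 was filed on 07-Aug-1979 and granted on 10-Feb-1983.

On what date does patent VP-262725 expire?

February 10, 1995

(a) grant + 12 years → 10 February 1995.
(b) filing + 15 years → 7 August 1994.
Later of the two: 10 February 1995.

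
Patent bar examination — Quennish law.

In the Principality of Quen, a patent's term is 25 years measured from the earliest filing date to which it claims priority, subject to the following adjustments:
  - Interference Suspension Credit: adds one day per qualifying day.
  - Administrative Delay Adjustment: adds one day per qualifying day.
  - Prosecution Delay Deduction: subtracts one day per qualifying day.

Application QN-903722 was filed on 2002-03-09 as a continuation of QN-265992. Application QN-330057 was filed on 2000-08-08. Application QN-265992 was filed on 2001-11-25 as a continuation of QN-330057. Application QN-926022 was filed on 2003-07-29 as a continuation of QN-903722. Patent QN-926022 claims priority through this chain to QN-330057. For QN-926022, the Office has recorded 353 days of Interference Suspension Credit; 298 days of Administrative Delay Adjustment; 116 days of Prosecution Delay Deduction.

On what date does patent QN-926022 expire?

Earliest priority filing: 8 August 2000.
Base term: 8 August 2000 + 25 years → 8 August 2025.
Interference Suspension Credit: +353 days → 27 July 2026.
Administrative Delay Adjustment: +298 days → 21 May 2027.
Prosecution Delay Deduction: −116 days → 25 January 2027.

2027-01-25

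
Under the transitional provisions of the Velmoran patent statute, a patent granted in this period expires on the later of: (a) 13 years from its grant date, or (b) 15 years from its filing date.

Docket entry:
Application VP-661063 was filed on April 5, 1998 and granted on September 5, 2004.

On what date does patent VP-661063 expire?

(a) grant + 13 years → 5 September 2017.
(b) filing + 15 years → 5 April 2013.
Later of the two: 5 September 2017.

2017-09-05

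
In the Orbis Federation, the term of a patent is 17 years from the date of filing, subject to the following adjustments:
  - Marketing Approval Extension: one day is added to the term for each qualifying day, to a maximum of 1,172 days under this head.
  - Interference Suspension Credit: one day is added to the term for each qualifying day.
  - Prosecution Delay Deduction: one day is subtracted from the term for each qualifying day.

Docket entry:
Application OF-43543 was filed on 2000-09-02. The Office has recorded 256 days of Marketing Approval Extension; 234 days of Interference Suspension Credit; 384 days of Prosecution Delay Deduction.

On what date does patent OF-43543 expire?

Base term: filing date + 17 years → 2 September 2017.
Marketing Approval Extension: 256 days (within the 1172-day cap) → +256 days → 16 May 2018.
Interference Suspension Credit: +234 days → 5 January 2019.
Prosecution Delay Deduction: −384 days → 17 December 2017.

December 17, 2017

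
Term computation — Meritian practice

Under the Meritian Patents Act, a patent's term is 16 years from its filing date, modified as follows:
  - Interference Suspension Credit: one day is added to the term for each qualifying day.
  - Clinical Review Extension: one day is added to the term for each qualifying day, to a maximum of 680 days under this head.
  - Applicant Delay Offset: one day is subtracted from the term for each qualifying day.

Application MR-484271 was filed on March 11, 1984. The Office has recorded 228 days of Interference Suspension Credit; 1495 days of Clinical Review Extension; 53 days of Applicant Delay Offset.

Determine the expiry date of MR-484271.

Base term: filing date + 16 years → 11 March 2000.
Interference Suspension Credit: +228 days → 25 October 2000.
Clinical Review Extension: 1495 days claimed exceeds the 680-day cap, so +680 days → 5 September 2002.
Applicant Delay Offset: −53 days → 14 July 2002.

2002-07-14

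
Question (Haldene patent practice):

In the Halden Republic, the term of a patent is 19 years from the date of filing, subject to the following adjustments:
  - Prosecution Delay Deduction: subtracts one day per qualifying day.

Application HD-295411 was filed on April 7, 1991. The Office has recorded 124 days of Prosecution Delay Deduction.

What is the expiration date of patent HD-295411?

Base term: filing date + 19 years → 7 April 2010.
Prosecution Delay Deduction: −124 days → 4 December 2009.

2009-12-04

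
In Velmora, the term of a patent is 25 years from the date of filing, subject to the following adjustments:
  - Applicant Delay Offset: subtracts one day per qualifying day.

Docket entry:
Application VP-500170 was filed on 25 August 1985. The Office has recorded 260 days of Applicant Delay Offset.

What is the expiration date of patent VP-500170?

December 8, 2009

Base term: filing date + 25 years → 25 August 2010.
Applicant Delay Offset: −260 days → 8 December 2009.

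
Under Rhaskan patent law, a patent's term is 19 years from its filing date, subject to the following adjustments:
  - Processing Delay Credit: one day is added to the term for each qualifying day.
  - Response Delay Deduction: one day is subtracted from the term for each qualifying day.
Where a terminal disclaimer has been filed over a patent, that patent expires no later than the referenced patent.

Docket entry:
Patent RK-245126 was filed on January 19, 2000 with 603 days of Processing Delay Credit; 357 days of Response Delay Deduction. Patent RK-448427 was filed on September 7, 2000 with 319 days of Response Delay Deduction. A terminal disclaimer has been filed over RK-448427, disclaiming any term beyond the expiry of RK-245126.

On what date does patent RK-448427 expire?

Natural term of RK-448427:
  Base: filing + 19 years → 7 September 2019.
  Response Delay Deduction: −319 days → 23 October 2018.
Expiry of referenced patent RK-245126:
  Base: filing + 19 years → 19 January 2019.
  Processing Delay Credit: +603 days → 13 September 2020.
  Response Delay Deduction: −357 days → 22 September 2019.
Terminal disclaimer: RK-448427 expires on the earlier of 23 October 2018 and 22 September 2019.

2018-10-23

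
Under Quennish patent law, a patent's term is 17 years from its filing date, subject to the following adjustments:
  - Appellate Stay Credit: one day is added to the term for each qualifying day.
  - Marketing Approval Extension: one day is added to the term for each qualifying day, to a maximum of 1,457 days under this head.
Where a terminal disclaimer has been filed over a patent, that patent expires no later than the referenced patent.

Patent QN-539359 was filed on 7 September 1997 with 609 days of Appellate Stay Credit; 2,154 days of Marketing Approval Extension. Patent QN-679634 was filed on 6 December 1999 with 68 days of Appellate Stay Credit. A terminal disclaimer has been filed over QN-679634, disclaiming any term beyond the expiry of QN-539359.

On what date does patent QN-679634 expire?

Natural term of QN-679634:
  Base: filing + 17 years → 6 December 2016.
  Appellate Stay Credit: +68 days → 12 February 2017.
Expiry of referenced patent QN-539359:
  Base: filing + 17 years → 7 September 2014.
  Appellate Stay Credit: +609 days → 8 May 2016.
  Marketing Approval Extension: 2154 days claimed exceeds the 1457-day cap, so +1457 days → 4 May 2020.
Terminal disclaimer: QN-679634 expires on the earlier of 12 February 2017 and 4 May 2020.

2017-02-12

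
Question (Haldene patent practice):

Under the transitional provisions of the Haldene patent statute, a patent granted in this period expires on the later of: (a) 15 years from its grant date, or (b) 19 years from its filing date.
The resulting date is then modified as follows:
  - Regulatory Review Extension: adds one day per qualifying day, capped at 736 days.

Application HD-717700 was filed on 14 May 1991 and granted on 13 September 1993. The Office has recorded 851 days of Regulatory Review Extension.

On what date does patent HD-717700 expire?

2012-05-19

(a) grant + 15 years → 13 September 2008.
(b) filing + 19 years → 14 May 2010.
Later of the two: 14 May 2010.
Regulatory Review Extension: 851 days claimed exceeds the 736-day cap, so +736 days → 19 May 2012.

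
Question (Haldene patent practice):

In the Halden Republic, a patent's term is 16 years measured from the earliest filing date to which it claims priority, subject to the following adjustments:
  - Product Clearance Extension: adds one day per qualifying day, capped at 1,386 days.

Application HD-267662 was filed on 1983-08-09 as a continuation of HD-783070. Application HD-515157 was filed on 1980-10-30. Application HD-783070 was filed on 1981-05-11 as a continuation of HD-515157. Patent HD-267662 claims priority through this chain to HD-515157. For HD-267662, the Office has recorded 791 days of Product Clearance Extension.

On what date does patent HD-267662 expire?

December 30, 1998

Earliest priority filing: 30 October 1980.
Base term: 30 October 1980 + 16 years → 30 October 1996.
Product Clearance Extension: 791 days (within the 1386-day cap) → +791 days → 30 December 1998.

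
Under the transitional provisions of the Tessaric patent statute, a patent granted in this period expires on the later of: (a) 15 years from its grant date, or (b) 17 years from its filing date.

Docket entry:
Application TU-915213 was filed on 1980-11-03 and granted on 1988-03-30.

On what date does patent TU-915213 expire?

2003-03-30

(a) grant + 15 years → 30 March 2003.
(b) filing + 17 years → 3 November 1997.
Later of the two: 30 March 2003.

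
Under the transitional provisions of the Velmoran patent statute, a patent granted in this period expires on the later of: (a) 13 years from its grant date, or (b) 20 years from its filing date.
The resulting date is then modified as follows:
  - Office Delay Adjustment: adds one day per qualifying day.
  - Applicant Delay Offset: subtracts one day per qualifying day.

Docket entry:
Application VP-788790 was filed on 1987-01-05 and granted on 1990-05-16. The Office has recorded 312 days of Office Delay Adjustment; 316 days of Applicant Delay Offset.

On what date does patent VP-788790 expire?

January 1, 2007

(a) grant + 13 years → 16 May 2003.
(b) filing + 20 years → 5 January 2007.
Later of the two: 5 January 2007.
Office Delay Adjustment: +312 days → 13 November 2007.
Applicant Delay Offset: −316 days → 1 January 2007.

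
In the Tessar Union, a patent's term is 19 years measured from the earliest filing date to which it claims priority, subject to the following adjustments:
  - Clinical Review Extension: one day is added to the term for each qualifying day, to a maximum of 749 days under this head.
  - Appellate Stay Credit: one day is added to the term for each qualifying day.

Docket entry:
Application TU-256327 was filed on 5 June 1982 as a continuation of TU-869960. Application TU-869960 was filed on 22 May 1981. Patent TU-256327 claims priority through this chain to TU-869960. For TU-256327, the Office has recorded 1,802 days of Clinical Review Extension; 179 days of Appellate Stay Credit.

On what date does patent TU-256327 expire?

December 6, 2002

Earliest priority filing: 22 May 1981.
Base term: 22 May 1981 + 19 years → 22 May 2000.
Clinical Review Extension: 1802 days claimed exceeds the 749-day cap, so +749 days → 10 June 2002.
Appellate Stay Credit: +179 days → 6 December 2002.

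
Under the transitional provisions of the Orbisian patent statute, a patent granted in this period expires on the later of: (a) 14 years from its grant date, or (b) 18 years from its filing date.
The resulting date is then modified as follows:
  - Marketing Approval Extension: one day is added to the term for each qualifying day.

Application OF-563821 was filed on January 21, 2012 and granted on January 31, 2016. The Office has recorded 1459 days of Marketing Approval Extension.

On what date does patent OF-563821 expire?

(a) grant + 14 years → 31 January 2030.
(b) filing + 18 years → 21 January 2030.
Later of the two: 31 January 2030.
Marketing Approval Extension: +1459 days → 29 January 2034.

January 29, 2034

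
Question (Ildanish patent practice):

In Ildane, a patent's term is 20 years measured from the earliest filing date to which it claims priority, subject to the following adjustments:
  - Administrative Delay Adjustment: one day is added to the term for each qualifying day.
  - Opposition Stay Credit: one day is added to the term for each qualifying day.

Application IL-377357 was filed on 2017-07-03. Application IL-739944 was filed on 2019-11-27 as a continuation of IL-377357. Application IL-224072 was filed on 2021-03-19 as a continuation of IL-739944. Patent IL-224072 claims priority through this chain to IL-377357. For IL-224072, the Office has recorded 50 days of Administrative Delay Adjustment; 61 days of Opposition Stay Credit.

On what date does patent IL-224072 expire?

October 22, 2037

Earliest priority filing: 3 July 2017.
Base term: 3 July 2017 + 20 years → 3 July 2037.
Administrative Delay Adjustment: +50 days → 22 August 2037.
Opposition Stay Credit: +61 days → 22 October 2037.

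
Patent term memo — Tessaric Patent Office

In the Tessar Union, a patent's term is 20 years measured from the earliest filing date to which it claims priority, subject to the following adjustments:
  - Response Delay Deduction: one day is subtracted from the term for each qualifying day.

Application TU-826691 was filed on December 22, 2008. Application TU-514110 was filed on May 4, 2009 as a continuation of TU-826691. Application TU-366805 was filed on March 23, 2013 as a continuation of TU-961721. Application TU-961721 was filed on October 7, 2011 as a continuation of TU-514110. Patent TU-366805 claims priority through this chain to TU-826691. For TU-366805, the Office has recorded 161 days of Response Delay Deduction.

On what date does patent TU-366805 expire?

Earliest priority filing: 22 December 2008.
Base term: 22 December 2008 + 20 years → 22 December 2028.
Response Delay Deduction: −161 days → 14 July 2028.

2028-07-14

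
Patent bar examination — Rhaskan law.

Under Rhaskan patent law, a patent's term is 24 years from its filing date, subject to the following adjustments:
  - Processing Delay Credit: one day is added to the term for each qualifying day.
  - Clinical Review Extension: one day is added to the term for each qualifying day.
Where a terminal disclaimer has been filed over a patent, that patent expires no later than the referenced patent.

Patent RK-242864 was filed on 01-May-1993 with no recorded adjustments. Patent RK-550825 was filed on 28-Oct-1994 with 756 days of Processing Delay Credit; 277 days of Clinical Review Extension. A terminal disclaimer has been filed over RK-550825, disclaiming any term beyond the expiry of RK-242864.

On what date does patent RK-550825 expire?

Natural term of RK-550825:
  Base: filing + 24 years → 28 October 2018.
  Processing Delay Credit: +756 days → 22 November 2020.
  Clinical Review Extension: +277 days → 26 August 2021.
Expiry of referenced patent RK-242864:
  Base: filing + 24 years → 1 May 2017.
Terminal disclaimer: RK-550825 expires on the earlier of 26 August 2021 and 1 May 2017.

2017-05-01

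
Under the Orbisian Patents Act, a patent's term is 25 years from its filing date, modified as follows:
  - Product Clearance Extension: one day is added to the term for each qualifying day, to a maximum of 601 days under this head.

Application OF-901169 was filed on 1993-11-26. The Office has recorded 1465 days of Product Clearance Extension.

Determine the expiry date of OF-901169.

2020-07-19

Base term: filing date + 25 years → 26 November 2018.
Product Clearance Extension: 1465 days claimed exceeds the 601-day cap, so +601 days → 19 July 2020.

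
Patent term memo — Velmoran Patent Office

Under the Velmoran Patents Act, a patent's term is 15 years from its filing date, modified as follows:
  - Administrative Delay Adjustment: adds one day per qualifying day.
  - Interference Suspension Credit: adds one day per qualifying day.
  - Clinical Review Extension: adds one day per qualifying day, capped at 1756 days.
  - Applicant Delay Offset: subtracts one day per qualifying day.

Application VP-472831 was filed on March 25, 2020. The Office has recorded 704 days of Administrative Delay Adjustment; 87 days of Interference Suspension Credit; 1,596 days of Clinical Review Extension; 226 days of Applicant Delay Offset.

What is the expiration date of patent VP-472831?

Base term: filing date + 15 years → 25 March 2035.
Administrative Delay Adjustment: +704 days → 26 February 2037.
Interference Suspension Credit: +87 days → 24 May 2037.
Clinical Review Extension: 1596 days (within the 1756-day cap) → +1596 days → 6 October 2041.
Applicant Delay Offset: −226 days → 22 February 2041.

2041-02-22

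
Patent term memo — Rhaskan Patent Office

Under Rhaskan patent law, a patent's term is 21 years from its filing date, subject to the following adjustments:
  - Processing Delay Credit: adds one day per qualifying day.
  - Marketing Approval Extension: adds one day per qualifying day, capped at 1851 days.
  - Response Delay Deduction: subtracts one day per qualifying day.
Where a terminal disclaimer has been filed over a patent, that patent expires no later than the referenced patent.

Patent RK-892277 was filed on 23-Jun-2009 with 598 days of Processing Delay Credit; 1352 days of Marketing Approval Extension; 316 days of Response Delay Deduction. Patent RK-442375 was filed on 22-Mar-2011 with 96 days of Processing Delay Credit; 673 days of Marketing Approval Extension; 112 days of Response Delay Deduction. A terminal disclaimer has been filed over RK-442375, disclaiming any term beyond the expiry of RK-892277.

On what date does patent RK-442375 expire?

January 8, 2034

Natural term of RK-442375:
  Base: filing + 21 years → 22 March 2032.
  Processing Delay Credit: +96 days → 26 June 2032.
  Marketing Approval Extension: 673 days (within the 1851-day cap) → +673 days → 30 April 2034.
  Response Delay Deduction: −112 days → 8 January 2034.
Expiry of referenced patent RK-892277:
  Base: filing + 21 years → 23 June 2030.
  Processing Delay Credit: +598 days → 11 February 2032.
  Marketing Approval Extension: 1352 days (within the 1851-day cap) → +1352 days → 25 October 2035.
  Response Delay Deduction: −316 days → 13 December 2034.
Terminal disclaimer: RK-442375 expires on the earlier of 8 January 2034 and 13 December 2034.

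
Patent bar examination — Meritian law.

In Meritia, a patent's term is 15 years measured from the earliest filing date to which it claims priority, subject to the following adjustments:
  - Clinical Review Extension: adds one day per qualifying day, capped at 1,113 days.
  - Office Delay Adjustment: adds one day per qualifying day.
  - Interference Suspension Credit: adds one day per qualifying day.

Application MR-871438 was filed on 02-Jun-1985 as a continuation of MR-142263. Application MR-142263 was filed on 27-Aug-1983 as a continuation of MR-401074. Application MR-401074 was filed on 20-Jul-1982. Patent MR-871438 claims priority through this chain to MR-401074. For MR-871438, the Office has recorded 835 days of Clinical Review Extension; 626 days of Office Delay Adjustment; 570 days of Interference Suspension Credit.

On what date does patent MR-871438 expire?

2003-02-10

Earliest priority filing: 20 July 1982.
Base term: 20 July 1982 + 15 years → 20 July 1997.
Clinical Review Extension: 835 days (within the 1113-day cap) → +835 days → 2 November 1999.
Office Delay Adjustment: +626 days → 20 July 2001.
Interference Suspension Credit: +570 days → 10 February 2003.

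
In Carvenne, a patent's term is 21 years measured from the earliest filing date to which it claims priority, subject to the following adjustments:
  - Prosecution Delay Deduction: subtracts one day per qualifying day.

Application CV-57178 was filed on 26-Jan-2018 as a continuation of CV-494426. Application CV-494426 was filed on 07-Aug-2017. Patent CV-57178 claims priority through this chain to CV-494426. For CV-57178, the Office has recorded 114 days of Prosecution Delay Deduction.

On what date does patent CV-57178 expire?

April 15, 2038

Earliest priority filing: 7 August 2017.
Base term: 7 August 2017 + 21 years → 7 August 2038.
Prosecution Delay Deduction: −114 days → 15 April 2038.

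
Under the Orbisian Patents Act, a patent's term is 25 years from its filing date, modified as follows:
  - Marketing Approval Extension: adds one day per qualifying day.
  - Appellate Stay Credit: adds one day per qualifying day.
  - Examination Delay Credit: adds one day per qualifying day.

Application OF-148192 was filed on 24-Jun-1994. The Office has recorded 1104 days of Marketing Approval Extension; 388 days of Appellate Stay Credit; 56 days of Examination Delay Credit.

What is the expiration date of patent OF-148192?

2023-09-19

Base term: filing date + 25 years → 24 June 2019.
Marketing Approval Extension: +1104 days → 2 July 2022.
Appellate Stay Credit: +388 days → 25 July 2023.
Examination Delay Credit: +56 days → 19 September 2023.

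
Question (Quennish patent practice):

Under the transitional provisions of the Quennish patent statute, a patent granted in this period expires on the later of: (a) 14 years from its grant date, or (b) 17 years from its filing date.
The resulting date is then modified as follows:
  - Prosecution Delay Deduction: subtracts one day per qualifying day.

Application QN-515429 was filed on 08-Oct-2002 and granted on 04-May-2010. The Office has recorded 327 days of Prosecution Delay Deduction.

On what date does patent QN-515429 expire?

2023-06-12

(a) grant + 14 years → 4 May 2024.
(b) filing + 17 years → 8 October 2019.
Later of the two: 4 May 2024.
Prosecution Delay Deduction: −327 days → 12 June 2023.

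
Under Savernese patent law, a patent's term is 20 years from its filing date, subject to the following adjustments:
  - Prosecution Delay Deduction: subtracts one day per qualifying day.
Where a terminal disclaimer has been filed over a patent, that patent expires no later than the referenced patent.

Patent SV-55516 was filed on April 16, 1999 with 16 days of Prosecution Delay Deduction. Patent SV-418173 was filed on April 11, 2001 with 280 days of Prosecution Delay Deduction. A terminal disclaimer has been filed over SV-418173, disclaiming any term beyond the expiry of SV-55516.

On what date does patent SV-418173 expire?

March 31, 2019

Natural term of SV-418173:
  Base: filing + 20 years → 11 April 2021.
  Prosecution Delay Deduction: −280 days → 5 July 2020.
Expiry of referenced patent SV-55516:
  Base: filing + 20 years → 16 April 2019.
  Prosecution Delay Deduction: −16 days → 31 March 2019.
Terminal disclaimer: SV-418173 expires on the earlier of 5 July 2020 and 31 March 2019.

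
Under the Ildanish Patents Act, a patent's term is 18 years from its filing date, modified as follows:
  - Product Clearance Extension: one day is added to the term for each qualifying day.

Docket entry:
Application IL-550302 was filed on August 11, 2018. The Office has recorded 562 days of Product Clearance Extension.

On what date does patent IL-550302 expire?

Base term: filing date + 18 years → 11 August 2036.
Product Clearance Extension: +562 days → 24 February 2038.

February 24, 2038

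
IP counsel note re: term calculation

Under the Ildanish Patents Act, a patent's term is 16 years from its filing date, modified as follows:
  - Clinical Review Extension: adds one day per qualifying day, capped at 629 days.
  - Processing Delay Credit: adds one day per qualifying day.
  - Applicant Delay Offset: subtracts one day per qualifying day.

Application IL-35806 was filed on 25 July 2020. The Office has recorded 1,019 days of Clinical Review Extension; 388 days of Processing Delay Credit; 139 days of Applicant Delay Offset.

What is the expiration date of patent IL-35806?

Base term: filing date + 16 years → 25 July 2036.
Clinical Review Extension: 1019 days claimed exceeds the 629-day cap, so +629 days → 15 April 2038.
Processing Delay Credit: +388 days → 8 May 2039.
Applicant Delay Offset: −139 days → 20 December 2038.

2038-12-20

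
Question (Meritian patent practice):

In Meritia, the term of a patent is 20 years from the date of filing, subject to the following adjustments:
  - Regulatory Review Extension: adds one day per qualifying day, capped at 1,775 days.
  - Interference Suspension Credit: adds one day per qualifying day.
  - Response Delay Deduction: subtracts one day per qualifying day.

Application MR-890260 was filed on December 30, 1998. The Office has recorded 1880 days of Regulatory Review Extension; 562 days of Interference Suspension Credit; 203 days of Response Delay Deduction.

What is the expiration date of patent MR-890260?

2024-11-02

Base term: filing date + 20 years → 30 December 2018.
Regulatory Review Extension: 1880 days claimed exceeds the 1775-day cap, so +1775 days → 9 November 2023.
Interference Suspension Credit: +562 days → 24 May 2025.
Response Delay Deduction: −203 days → 2 November 2024.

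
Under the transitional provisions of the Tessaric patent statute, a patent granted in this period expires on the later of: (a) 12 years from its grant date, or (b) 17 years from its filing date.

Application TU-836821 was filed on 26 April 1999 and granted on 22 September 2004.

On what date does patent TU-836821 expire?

(a) grant + 12 years → 22 September 2016.
(b) filing + 17 years → 26 April 2016.
Later of the two: 22 September 2016.

2016-09-22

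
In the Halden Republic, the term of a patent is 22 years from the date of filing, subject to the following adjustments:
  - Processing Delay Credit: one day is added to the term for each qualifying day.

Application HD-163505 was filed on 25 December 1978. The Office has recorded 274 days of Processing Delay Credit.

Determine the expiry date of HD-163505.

Base term: filing date + 22 years → 25 December 2000.
Processing Delay Credit: +274 days → 25 September 2001.

2001-09-25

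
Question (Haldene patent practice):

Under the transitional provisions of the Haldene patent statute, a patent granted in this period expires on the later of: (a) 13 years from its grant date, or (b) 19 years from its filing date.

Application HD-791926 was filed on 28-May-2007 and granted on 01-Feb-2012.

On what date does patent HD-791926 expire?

(a) grant + 13 years → 1 February 2025.
(b) filing + 19 years → 28 May 2026.
Later of the two: 28 May 2026.

May 28, 2026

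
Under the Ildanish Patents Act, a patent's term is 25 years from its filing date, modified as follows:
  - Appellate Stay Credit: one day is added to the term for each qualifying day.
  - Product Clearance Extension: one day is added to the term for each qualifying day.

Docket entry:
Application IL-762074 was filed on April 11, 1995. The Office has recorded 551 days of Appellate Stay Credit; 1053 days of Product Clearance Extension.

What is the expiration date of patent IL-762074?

Base term: filing date + 25 years → 11 April 2020.
Appellate Stay Credit: +551 days → 14 October 2021.
Product Clearance Extension: +1053 days → 1 September 2024.

2024-09-01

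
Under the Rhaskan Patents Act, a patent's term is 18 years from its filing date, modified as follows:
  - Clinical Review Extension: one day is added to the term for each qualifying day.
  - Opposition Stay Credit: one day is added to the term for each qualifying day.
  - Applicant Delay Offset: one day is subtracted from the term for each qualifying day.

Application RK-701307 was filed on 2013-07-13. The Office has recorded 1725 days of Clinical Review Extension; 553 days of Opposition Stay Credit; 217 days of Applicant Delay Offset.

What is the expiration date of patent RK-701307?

March 4, 2037

Base term: filing date + 18 years → 13 July 2031.
Clinical Review Extension: +1725 days → 2 April 2036.
Opposition Stay Credit: +553 days → 7 October 2037.
Applicant Delay Offset: −217 days → 4 March 2037.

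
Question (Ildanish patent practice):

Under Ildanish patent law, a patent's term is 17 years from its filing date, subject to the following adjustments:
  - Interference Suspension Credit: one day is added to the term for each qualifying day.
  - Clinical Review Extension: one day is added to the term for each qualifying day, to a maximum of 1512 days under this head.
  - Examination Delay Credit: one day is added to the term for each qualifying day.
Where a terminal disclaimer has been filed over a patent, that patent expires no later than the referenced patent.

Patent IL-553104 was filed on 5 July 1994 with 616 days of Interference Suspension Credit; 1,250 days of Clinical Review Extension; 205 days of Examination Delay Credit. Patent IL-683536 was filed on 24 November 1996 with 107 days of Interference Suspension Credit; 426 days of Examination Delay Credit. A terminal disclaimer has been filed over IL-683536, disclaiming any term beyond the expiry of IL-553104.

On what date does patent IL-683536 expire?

2015-05-11

Natural term of IL-683536:
  Base: filing + 17 years → 24 November 2013.
  Interference Suspension Credit: +107 days → 11 March 2014.
  Examination Delay Credit: +426 days → 11 May 2015.
Expiry of referenced patent IL-553104:
  Base: filing + 17 years → 5 July 2011.
  Interference Suspension Credit: +616 days → 12 March 2013.
  Clinical Review Extension: 1250 days (within the 1512-day cap) → +1250 days → 13 August 2016.
  Examination Delay Credit: +205 days → 6 March 2017.
Terminal disclaimer: IL-683536 expires on the earlier of 11 May 2015 and 6 March 2017.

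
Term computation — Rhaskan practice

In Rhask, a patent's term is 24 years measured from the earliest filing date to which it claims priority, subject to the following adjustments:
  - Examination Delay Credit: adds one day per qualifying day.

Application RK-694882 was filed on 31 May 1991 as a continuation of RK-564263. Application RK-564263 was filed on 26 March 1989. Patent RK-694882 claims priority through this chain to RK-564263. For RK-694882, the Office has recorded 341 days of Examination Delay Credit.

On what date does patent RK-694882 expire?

March 2, 2014

Earliest priority filing: 26 March 1989.
Base term: 26 March 1989 + 24 years → 26 March 2013.
Examination Delay Credit: +341 days → 2 March 2014.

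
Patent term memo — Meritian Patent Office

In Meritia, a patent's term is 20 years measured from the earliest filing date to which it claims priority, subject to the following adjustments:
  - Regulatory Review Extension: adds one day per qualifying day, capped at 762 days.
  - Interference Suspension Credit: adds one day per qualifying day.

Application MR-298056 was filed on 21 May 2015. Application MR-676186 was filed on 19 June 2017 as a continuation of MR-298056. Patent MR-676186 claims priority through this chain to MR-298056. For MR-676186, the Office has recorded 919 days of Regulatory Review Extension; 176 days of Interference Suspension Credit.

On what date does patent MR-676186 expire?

2037-12-14

Earliest priority filing: 21 May 2015.
Base term: 21 May 2015 + 20 years → 21 May 2035.
Regulatory Review Extension: 919 days claimed exceeds the 762-day cap, so +762 days → 21 June 2037.
Interference Suspension Credit: +176 days → 14 December 2037.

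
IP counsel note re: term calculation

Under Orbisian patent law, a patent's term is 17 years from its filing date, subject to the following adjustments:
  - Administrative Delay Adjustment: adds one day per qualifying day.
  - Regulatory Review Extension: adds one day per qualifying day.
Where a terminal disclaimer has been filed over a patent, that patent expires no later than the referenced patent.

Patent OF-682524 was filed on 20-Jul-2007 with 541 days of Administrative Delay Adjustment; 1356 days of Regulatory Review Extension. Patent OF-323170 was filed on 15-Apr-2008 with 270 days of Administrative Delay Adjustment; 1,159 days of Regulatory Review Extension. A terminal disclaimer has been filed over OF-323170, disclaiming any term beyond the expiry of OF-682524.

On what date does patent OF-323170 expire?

Natural term of OF-323170:
  Base: filing + 17 years → 15 April 2025.
  Administrative Delay Adjustment: +270 days → 10 January 2026.
  Regulatory Review Extension: +1159 days → 14 March 2029.
Expiry of referenced patent OF-682524:
  Base: filing + 17 years → 20 July 2024.
  Administrative Delay Adjustment: +541 days → 12 January 2026.
  Regulatory Review Extension: +1356 days → 29 September 2029.
Terminal disclaimer: OF-323170 expires on the earlier of 14 March 2029 and 29 September 2029.

March 14, 2029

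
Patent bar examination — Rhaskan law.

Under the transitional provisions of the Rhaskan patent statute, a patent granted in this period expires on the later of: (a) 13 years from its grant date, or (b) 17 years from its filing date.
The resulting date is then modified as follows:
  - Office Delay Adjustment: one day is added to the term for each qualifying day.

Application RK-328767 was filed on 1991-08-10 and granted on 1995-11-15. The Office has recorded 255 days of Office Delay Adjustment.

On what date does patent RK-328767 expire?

2009-07-28

(a) grant + 13 years → 15 November 2008.
(b) filing + 17 years → 10 August 2008.
Later of the two: 15 November 2008.
Office Delay Adjustment: +255 days → 28 July 2009.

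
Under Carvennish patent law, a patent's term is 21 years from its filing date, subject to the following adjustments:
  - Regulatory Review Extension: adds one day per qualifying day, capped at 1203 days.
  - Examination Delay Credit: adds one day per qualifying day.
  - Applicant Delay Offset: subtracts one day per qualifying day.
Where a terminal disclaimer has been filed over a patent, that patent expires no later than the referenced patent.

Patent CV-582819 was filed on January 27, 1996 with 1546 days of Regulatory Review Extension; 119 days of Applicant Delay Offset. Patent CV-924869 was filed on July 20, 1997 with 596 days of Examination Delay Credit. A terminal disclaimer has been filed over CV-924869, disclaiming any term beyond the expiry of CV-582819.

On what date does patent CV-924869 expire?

Natural term of CV-924869:
  Base: filing + 21 years → 20 July 2018.
  Examination Delay Credit: +596 days → 7 March 2020.
Expiry of referenced patent CV-582819:
  Base: filing + 21 years → 27 January 2017.
  Regulatory Review Extension: 1546 days claimed exceeds the 1203-day cap, so +1203 days → 14 May 2020.
  Applicant Delay Offset: −119 days → 16 January 2020.
Terminal disclaimer: CV-924869 expires on the earlier of 7 March 2020 and 16 January 2020.

January 16, 2020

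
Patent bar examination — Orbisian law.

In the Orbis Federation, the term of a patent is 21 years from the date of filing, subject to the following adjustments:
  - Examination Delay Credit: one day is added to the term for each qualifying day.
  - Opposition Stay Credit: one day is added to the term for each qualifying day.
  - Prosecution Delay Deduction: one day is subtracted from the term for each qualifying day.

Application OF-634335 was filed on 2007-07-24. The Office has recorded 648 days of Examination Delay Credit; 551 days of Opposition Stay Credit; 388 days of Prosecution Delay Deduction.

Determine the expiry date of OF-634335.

Base term: filing date + 21 years → 24 July 2028.
Examination Delay Credit: +648 days → 3 May 2030.
Opposition Stay Credit: +551 days → 5 November 2031.
Prosecution Delay Deduction: −388 days → 13 October 2030.

October 13, 2030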